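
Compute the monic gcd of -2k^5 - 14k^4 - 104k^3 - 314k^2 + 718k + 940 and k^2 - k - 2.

k^2 - k - 2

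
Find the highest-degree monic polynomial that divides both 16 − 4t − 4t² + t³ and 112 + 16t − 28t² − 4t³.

−4 + t²

Euclidean algorithm in ℚ[t]:
  t³ − 4t² − 4t + 16 = (−1/4)(−4t³ − 28t² + 16t + 112) + (−11t² + 44)
  −4t³ − 28t² + 16t + 112 = ((4/11)t + 28/11)(−11t² + 44) + (0)
Last nonzero remainder: −11t² + 44. Dividing through by −11 gives the monic gcd t² − 4.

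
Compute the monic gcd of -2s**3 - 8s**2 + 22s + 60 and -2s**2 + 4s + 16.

s + 2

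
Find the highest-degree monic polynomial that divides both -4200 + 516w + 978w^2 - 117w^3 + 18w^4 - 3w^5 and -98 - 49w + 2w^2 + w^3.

-14 - 5w + w^2

Euclidean algorithm in ℚ[w]:
  -3w^5 + 18w^4 - 117w^3 + 978w^2 + 516w - 4200 = (-3w^2 + 24w - 312)(w^3 + 2w^2 - 49w - 98) + (2484w^2 - 12420w - 34776)
  w^3 + 2w^2 - 49w - 98 = ((1/2484)w + 7/2484)(2484w^2 - 12420w - 34776) + (0)
Last nonzero remainder: 2484w^2 - 12420w - 34776. Dividing through by 2484 gives the monic gcd w^2 - 5w - 14.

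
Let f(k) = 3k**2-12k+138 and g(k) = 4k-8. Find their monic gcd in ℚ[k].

1

Apply the Euclidean algorithm:
  3k**2-12k+138 = ((3/4)k-3/2)(4k-8) + (126)
  4k-8 = ((2/63)k-4/63)(126) + (0)
The last nonzero remainder is the constant 126, so the polynomials are coprime and gcd = 1.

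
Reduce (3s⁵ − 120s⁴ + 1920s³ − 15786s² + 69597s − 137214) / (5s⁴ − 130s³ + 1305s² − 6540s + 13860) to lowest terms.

(3s² − 60s + 297)/(5s − 30)

Euclidean algorithm in ℚ[s]:
  3s⁵ − 120s⁴ + 1920s³ − 15786s² + 69597s − 137214 = ((3/5)s − 42/5)(5s⁴ − 130s³ + 1305s² − 6540s + 13860) + (45s³ − 900s² + 6345s − 20790)
  5s⁴ − 130s³ + 1305s² − 6540s + 13860 = ((1/9)s − 2/3)(45s³ − 900s² + 6345s − 20790) + (0)
Last nonzero remainder: 45s³ − 900s² + 6345s − 20790. Dividing through by 45 gives the monic gcd s³ − 20s² + 141s − 462.
Cancel s³ − 20s² + 141s − 462 from numerator and denominator to get the reduced form.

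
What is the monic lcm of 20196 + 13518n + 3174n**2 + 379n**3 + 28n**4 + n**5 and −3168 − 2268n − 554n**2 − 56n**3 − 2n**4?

161568 + 128340n + 38910n**2 + 6206n**3 + 603n**4 + 36n**5 + n**6

Euclidean algorithm in ℚ[n]:
  n**5 + 28n**4 + 379n**3 + 3174n**2 + 13518n + 20196 = (−(1/2)n)(−2n**4 − 56n**3 − 554n**2 − 2268n − 3168) + (102n**3 + 2040n**2 + 11934n + 20196)
  −2n**4 − 56n**3 − 554n**2 − 2268n − 3168 = (−(1/51)n − 8/51)(102n**3 + 2040n**2 + 11934n + 20196) + (0)
Last nonzero remainder: 102n**3 + 2040n**2 + 11934n + 20196. Dividing through by 102 gives the monic gcd n**3 + 20n**2 + 117n + 198.
Then lcm(f, g) = f·g / gcd(f, g); expanding and making the result monic gives the answer.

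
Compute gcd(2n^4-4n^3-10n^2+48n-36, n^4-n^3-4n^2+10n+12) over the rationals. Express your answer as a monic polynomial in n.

n^2-4n+6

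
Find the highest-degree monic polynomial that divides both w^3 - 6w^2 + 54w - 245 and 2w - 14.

Apply the Euclidean algorithm:
  w^3 - 6w^2 + 54w - 245 = ((1/2)w^2 + (1/2)w + 61/2)(2w - 14) + (182)
  2w - 14 = ((1/91)w - 1/13)(182) + (0)
The last nonzero remainder is the constant 182, so the polynomials are coprime and gcd = 1.

1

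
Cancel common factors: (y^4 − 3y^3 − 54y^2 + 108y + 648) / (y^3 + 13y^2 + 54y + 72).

By polynomial division,
  y^4 − 3y^3 − 54y^2 + 108y + 648 = (y − 16)(y^3 + 13y^2 + 54y + 72) + (100y^2 + 900y + 1800)
  y^3 + 13y^2 + 54y + 72 = ((1/100)y + 1/25)(100y^2 + 900y + 1800) + (0)
Last nonzero remainder: 100y^2 + 900y + 1800. Dividing through by 100 gives the monic gcd y^2 + 9y + 18.
Cancel y^2 + 9y + 18 from numerator and denominator to get the reduced form.

(y^2 − 12y + 36)/(y + 4)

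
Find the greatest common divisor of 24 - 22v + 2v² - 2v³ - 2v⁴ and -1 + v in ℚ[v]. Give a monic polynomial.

-1 + v

By polynomial division,
  -2v⁴ - 2v³ + 2v² - 22v + 24 = (-2v³ - 4v² - 2v - 24)(v - 1) + (0)
The last nonzero remainder v - 1 is already monic.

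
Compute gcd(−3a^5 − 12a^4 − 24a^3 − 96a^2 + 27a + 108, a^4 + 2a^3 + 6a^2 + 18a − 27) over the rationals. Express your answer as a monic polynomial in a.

a^3 − a^2 + 9a − 9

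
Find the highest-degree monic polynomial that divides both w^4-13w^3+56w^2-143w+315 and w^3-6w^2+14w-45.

w^3-6w^2+14w-45

Apply the Euclidean algorithm:
  w^4-13w^3+56w^2-143w+315 = (w-7)(w^3-6w^2+14w-45) + (0)
The last nonzero remainder w^3-6w^2+14w-45 is already monic.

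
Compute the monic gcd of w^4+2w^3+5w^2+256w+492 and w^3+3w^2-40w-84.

w+2

Apply the Euclidean algorithm:
  w^4+2w^3+5w^2+256w+492 = (w-1)(w^3+3w^2-40w-84) + (48w^2+300w+408)
  w^3+3w^2-40w-84 = ((1/48)w-13/192)(48w^2+300w+408) + (-(451/16)w-451/8)
  48w^2+300w+408 = (-(768/451)w-3264/451)(-(451/16)w-451/8) + (0)
Last nonzero remainder: -(451/16)w-451/8. Dividing through by -451/16 gives the monic gcd w+2.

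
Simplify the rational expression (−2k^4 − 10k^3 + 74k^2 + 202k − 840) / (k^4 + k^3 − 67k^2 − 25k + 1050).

(−2k^2 + 14k − 24)/(k^2 − 11k + 30)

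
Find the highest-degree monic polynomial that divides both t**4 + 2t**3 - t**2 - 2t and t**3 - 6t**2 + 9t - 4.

t - 1

Euclidean algorithm in ℚ[t]:
  t**4 + 2t**3 - t**2 - 2t = (t + 8)(t**3 - 6t**2 + 9t - 4) + (38t**2 - 70t + 32)
  t**3 - 6t**2 + 9t - 4 = ((1/38)t - 79/722)(38t**2 - 70t + 32) + ((180/361)t - 180/361)
  38t**2 - 70t + 32 = ((6859/90)t - 2888/45)((180/361)t - 180/361) + (0)
Last nonzero remainder: (180/361)t - 180/361. Dividing through by 180/361 gives the monic gcd t - 1.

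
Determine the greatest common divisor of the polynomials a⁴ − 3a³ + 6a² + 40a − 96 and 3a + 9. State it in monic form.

Repeated division with remainder:
  a⁴ − 3a³ + 6a² + 40a − 96 = ((1/3)a³ − 2a² + 8a − 32/3)(3a + 9) + (0)
Last nonzero remainder: 3a + 9. Dividing through by 3 gives the monic gcd a + 3.

a + 3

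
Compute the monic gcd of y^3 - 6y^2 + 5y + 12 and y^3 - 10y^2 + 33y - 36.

y^2 - 7y + 12

Repeated division with remainder:
  y^3 - 6y^2 + 5y + 12 = (y^3 - 10y^2 + 33y - 36) + (4y^2 - 28y + 48)
  y^3 - 10y^2 + 33y - 36 = ((1/4)y - 3/4)(4y^2 - 28y + 48) + (0)
Last nonzero remainder: 4y^2 - 28y + 48. Dividing through by 4 gives the monic gcd y^2 - 7y + 12.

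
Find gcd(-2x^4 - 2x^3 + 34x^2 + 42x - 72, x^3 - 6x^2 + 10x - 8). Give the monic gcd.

x - 4

By polynomial division,
  -2x^4 - 2x^3 + 34x^2 + 42x - 72 = (-2x - 14)(x^3 - 6x^2 + 10x - 8) + (-30x^2 + 166x - 184)
  x^3 - 6x^2 + 10x - 8 = (-(1/30)x + 7/450)(-30x^2 + 166x - 184) + ((289/225)x - 1156/225)
  -30x^2 + 166x - 184 = (-(6750/289)x + 10350/289)((289/225)x - 1156/225) + (0)
Last nonzero remainder: (289/225)x - 1156/225. Dividing through by 289/225 gives the monic gcd x - 4.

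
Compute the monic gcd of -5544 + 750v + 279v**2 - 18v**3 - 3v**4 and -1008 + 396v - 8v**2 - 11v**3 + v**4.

168 - 38v - 5v**2 + v**3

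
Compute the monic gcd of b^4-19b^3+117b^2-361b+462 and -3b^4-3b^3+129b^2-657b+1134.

Apply the Euclidean algorithm:
  b^4-19b^3+117b^2-361b+462 = (-1/3)(-3b^4-3b^3+129b^2-657b+1134) + (-20b^3+160b^2-580b+840)
  -3b^4-3b^3+129b^2-657b+1134 = ((3/20)b+27/20)(-20b^3+160b^2-580b+840) + (0)
Last nonzero remainder: -20b^3+160b^2-580b+840. Dividing through by -20 gives the monic gcd b^3-8b^2+29b-42.

b^3-8b^2+29b-42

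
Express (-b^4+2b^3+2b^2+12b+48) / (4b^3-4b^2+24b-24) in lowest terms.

(-b^2+2b+8)/(4b-4)

Repeated division with remainder:
  -b^4+2b^3+2b^2+12b+48 = (-(1/4)b+1/4)(4b^3-4b^2+24b-24) + (9b^2+54)
  4b^3-4b^2+24b-24 = ((4/9)b-4/9)(9b^2+54) + (0)
Last nonzero remainder: 9b^2+54. Dividing through by 9 gives the monic gcd b^2+6.
Cancel b^2+6 from numerator and denominator to get the reduced form.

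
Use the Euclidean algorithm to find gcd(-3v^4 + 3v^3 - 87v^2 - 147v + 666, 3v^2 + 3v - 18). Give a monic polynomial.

v^2 + v - 6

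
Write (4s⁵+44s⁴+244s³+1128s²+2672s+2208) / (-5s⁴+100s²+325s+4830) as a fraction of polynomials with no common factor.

(-4s²-16s-16)/(5s-35)

Repeated division with remainder:
  4s⁵+44s⁴+244s³+1128s²+2672s+2208 = (-(4/5)s-44/5)(-5s⁴+100s²+325s+4830) + (324s³+2268s²+9396s+44712)
  -5s⁴+100s²+325s+4830 = (-(5/324)s+35/324)(324s³+2268s²+9396s+44712) + (0)
Last nonzero remainder: 324s³+2268s²+9396s+44712. Dividing through by 324 gives the monic gcd s³+7s²+29s+138.
Cancel s³+7s²+29s+138 from numerator and denominator to get the reduced form.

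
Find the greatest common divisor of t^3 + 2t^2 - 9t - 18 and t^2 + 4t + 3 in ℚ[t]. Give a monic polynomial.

t + 3

Apply the Euclidean algorithm:
  t^3 + 2t^2 - 9t - 18 = (t - 2)(t^2 + 4t + 3) + (-4t - 12)
  t^2 + 4t + 3 = (-(1/4)t - 1/4)(-4t - 12) + (0)
Last nonzero remainder: -4t - 12. Dividing through by -4 gives the monic gcd t + 3.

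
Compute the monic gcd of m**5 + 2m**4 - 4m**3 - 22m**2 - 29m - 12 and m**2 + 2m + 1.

Apply the Euclidean algorithm:
  m**5 + 2m**4 - 4m**3 - 22m**2 - 29m - 12 = (m**3 - 5m - 12)(m**2 + 2m + 1) + (0)
The last nonzero remainder m**2 + 2m + 1 is already monic.

m**2 + 2m + 1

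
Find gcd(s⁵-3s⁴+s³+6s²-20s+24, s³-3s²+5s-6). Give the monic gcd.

s³-3s²+5s-6

By polynomial division,
  s⁵-3s⁴+s³+6s²-20s+24 = (s²-4)(s³-3s²+5s-6) + (0)
The last nonzero remainder s³-3s²+5s-6 is already monic.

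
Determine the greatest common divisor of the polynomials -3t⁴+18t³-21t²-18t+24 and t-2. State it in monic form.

Repeated division with remainder:
  -3t⁴+18t³-21t²-18t+24 = (-3t³+12t²+3t-12)(t-2) + (0)
The last nonzero remainder t-2 is already monic.

t-2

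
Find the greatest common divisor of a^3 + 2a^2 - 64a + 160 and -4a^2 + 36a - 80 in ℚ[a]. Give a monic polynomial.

Euclidean algorithm in ℚ[a]:
  a^3 + 2a^2 - 64a + 160 = (-(1/4)a - 11/4)(-4a^2 + 36a - 80) + (15a - 60)
  -4a^2 + 36a - 80 = (-(4/15)a + 4/3)(15a - 60) + (0)
Last nonzero remainder: 15a - 60. Dividing through by 15 gives the monic gcd a - 4.

a - 4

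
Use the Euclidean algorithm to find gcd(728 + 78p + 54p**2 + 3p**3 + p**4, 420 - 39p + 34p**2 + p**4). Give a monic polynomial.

28 + 3p + p**2

Euclidean algorithm in ℚ[p]:
  p**4 + 3p**3 + 54p**2 + 78p + 728 = (p**4 + 34p**2 - 39p + 420) + (3p**3 + 20p**2 + 117p + 308)
  p**4 + 34p**2 - 39p + 420 = ((1/3)p - 20/9)(3p**3 + 20p**2 + 117p + 308) + ((355/9)p**2 + (355/3)p + 9940/9)
  3p**3 + 20p**2 + 117p + 308 = ((27/355)p + 99/355)((355/9)p**2 + (355/3)p + 9940/9) + (0)
Last nonzero remainder: (355/9)p**2 + (355/3)p + 9940/9. Dividing through by 355/9 gives the monic gcd p**2 + 3p + 28.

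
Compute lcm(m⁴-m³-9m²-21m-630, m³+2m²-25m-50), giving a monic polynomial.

Apply the Euclidean algorithm:
  m⁴-m³-9m²-21m-630 = (m-3)(m³+2m²-25m-50) + (22m²-46m-780)
  m³+2m²-25m-50 = ((1/22)m+45/242)(22m²-46m-780) + ((2300/121)m+11500/121)
  22m²-46m-780 = ((1331/1150)m-4719/575)((2300/121)m+11500/121) + (0)
Last nonzero remainder: (2300/121)m+11500/121. Dividing through by 2300/121 gives the monic gcd m+5.
Then lcm(f, g) = f·g / gcd(f, g); expanding and making the result monic gives the answer.

m⁶-4m⁵-16m⁴+16m³-477m²+2100m+6300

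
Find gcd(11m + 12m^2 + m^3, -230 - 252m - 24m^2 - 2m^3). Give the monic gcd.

1 + m

Repeated division with remainder:
  m^3 + 12m^2 + 11m = (-1/2)(-2m^3 - 24m^2 - 252m - 230) + (-115m - 115)
  -2m^3 - 24m^2 - 252m - 230 = ((2/115)m^2 + (22/115)m + 2)(-115m - 115) + (0)
Last nonzero remainder: -115m - 115. Dividing through by -115 gives the monic gcd m + 1.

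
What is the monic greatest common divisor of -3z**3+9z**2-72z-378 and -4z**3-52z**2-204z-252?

By polynomial division,
  -3z**3+9z**2-72z-378 = (3/4)(-4z**3-52z**2-204z-252) + (48z**2+81z-189)
  -4z**3-52z**2-204z-252 = (-(1/12)z-181/192)(48z**2+81z-189) + (-(9177/64)z-27531/64)
  48z**2+81z-189 = (-(1024/3059)z+192/437)(-(9177/64)z-27531/64) + (0)
Last nonzero remainder: -(9177/64)z-27531/64. Dividing through by -9177/64 gives the monic gcd z+3.

z+3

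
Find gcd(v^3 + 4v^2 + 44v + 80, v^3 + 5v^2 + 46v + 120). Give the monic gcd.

Repeated division with remainder:
  v^3 + 4v^2 + 44v + 80 = (v^3 + 5v^2 + 46v + 120) + (-v^2 - 2v - 40)
  v^3 + 5v^2 + 46v + 120 = (-v - 3)(-v^2 - 2v - 40) + (0)
Last nonzero remainder: -v^2 - 2v - 40. Dividing through by -1 gives the monic gcd v^2 + 2v + 40.

v^2 + 2v + 40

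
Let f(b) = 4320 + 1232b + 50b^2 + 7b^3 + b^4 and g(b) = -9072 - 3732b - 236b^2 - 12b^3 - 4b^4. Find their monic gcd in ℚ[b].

108 - 7b + b^2

Euclidean algorithm in ℚ[b]:
  b^4 + 7b^3 + 50b^2 + 1232b + 4320 = (-1/4)(-4b^4 - 12b^3 - 236b^2 - 3732b - 9072) + (4b^3 - 9b^2 + 299b + 2052)
  -4b^4 - 12b^3 - 236b^2 - 3732b - 9072 = (-b - 21/4)(4b^3 - 9b^2 + 299b + 2052) + ((63/4)b^2 - (441/4)b + 1701)
  4b^3 - 9b^2 + 299b + 2052 = ((16/63)b + 76/63)((63/4)b^2 - (441/4)b + 1701) + (0)
Last nonzero remainder: (63/4)b^2 - (441/4)b + 1701. Dividing through by 63/4 gives the monic gcd b^2 - 7b + 108.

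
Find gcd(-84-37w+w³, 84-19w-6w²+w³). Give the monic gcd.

Euclidean algorithm in ℚ[w]:
  w³-37w-84 = (w³-6w²-19w+84) + (6w²-18w-168)
  w³-6w²-19w+84 = ((1/6)w-1/2)(6w²-18w-168) + (0)
Last nonzero remainder: 6w²-18w-168. Dividing through by 6 gives the monic gcd w²-3w-28.

-28-3w+w²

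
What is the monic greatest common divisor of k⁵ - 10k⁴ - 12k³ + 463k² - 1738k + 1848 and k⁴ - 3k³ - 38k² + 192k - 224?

Apply the Euclidean algorithm:
  k⁵ - 10k⁴ - 12k³ + 463k² - 1738k + 1848 = (k - 7)(k⁴ - 3k³ - 38k² + 192k - 224) + (5k³ + 5k² - 170k + 280)
  k⁴ - 3k³ - 38k² + 192k - 224 = ((1/5)k - 4/5)(5k³ + 5k² - 170k + 280) + (0)
Last nonzero remainder: 5k³ + 5k² - 170k + 280. Dividing through by 5 gives the monic gcd k³ + k² - 34k + 56.

k³ + k² - 34k + 56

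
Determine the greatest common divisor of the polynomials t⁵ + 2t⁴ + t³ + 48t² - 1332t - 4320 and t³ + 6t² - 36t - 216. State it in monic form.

t² - 36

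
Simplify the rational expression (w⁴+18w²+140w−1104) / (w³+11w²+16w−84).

(w³−6w²+54w−184)/(w²+5w−14)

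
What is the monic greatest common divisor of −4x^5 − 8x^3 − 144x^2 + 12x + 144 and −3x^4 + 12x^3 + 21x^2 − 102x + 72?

x^2 + 2x − 3

Repeated division with remainder:
  −4x^5 − 8x^3 − 144x^2 + 12x + 144 = ((4/3)x + 16/3)(−3x^4 + 12x^3 + 21x^2 − 102x + 72) + (−100x^3 − 120x^2 + 460x − 240)
  −3x^4 + 12x^3 + 21x^2 − 102x + 72 = ((3/100)x − 39/250)(−100x^3 − 120x^2 + 460x − 240) + (−(288/25)x^2 − (576/25)x + 864/25)
  −100x^3 − 120x^2 + 460x − 240 = ((625/72)x − 125/18)(−(288/25)x^2 − (576/25)x + 864/25) + (0)
Last nonzero remainder: −(288/25)x^2 − (576/25)x + 864/25. Dividing through by −288/25 gives the monic gcd x^2 + 2x − 3.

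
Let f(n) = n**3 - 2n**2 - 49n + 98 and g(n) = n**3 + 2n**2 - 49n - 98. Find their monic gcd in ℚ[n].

n**2 - 49

Euclidean algorithm in ℚ[n]:
  n**3 - 2n**2 - 49n + 98 = (n**3 + 2n**2 - 49n - 98) + (-4n**2 + 196)
  n**3 + 2n**2 - 49n - 98 = (-(1/4)n - 1/2)(-4n**2 + 196) + (0)
Last nonzero remainder: -4n**2 + 196. Dividing through by -4 gives the monic gcd n**2 - 49.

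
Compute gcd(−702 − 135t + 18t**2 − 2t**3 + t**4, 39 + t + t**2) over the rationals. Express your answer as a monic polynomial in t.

Euclidean algorithm in ℚ[t]:
  t**4 − 2t**3 + 18t**2 − 135t − 702 = (t**2 − 3t − 18)(t**2 + t + 39) + (0)
The last nonzero remainder t**2 + t + 39 is already monic.

39 + t + t**2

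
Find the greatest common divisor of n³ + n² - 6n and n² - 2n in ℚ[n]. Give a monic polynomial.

n² - 2n

Euclidean algorithm in ℚ[n]:
  n³ + n² - 6n = (n + 3)(n² - 2n) + (0)
The last nonzero remainder n² - 2n is already monic.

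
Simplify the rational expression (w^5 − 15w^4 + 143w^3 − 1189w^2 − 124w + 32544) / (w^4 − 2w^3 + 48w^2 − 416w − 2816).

(w^3 − 11w^2 + 131w − 1017)/(w^2 + 2w + 88)

Repeated division with remainder:
  w^5 − 15w^4 + 143w^3 − 1189w^2 − 124w + 32544 = (w − 13)(w^4 − 2w^3 + 48w^2 − 416w − 2816) + (69w^3 − 149w^2 − 2716w − 4064)
  w^4 − 2w^3 + 48w^2 − 416w − 2816 = ((1/69)w + 11/4761)(69w^3 − 149w^2 − 2716w − 4064) + ((417571/4761)w^2 − (1670284/4761)w − 13362272/4761)
  69w^3 − 149w^2 − 2716w − 4064 = ((328509/417571)w + 604647/417571)((417571/4761)w^2 − (1670284/4761)w − 13362272/4761) + (0)
Last nonzero remainder: (417571/4761)w^2 − (1670284/4761)w − 13362272/4761. Dividing through by 417571/4761 gives the monic gcd w^2 − 4w − 32.
Cancel w^2 − 4w − 32 from numerator and denominator to get the reduced form.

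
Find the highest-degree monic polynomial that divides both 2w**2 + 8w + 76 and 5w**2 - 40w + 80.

1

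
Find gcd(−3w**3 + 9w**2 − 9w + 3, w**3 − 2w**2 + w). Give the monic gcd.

Repeated division with remainder:
  −3w**3 + 9w**2 − 9w + 3 = (−3)(w**3 − 2w**2 + w) + (3w**2 − 6w + 3)
  w**3 − 2w**2 + w = ((1/3)w)(3w**2 − 6w + 3) + (0)
Last nonzero remainder: 3w**2 − 6w + 3. Dividing through by 3 gives the monic gcd w**2 − 2w + 1.

w**2 − 2w + 1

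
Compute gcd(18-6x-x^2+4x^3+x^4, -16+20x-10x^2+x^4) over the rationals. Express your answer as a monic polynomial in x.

2-2x+x^2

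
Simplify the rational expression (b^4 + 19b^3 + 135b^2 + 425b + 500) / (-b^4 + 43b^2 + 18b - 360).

Apply the Euclidean algorithm:
  b^4 + 19b^3 + 135b^2 + 425b + 500 = (-1)(-b^4 + 43b^2 + 18b - 360) + (19b^3 + 178b^2 + 443b + 140)
  -b^4 + 43b^2 + 18b - 360 = (-(1/19)b + 178/361)(19b^3 + 178b^2 + 443b + 140) + (-(7744/361)b^2 - (69696/361)b - 154880/361)
  19b^3 + 178b^2 + 443b + 140 = (-(6859/7744)b - 2527/7744)(-(7744/361)b^2 - (69696/361)b - 154880/361) + (0)
Last nonzero remainder: -(7744/361)b^2 - (69696/361)b - 154880/361. Dividing through by -7744/361 gives the monic gcd b^2 + 9b + 20.
Cancel b^2 + 9b + 20 from numerator and denominator to get the reduced form.

(-b^2 - 10b - 25)/(b^2 - 9b + 18)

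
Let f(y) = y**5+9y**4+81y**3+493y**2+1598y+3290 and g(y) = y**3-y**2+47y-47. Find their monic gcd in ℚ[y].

By polynomial division,
  y**5+9y**4+81y**3+493y**2+1598y+3290 = (y**2+10y+44)(y**3-y**2+47y-47) + (114y**2+5358)
  y**3-y**2+47y-47 = ((1/114)y-1/114)(114y**2+5358) + (0)
Last nonzero remainder: 114y**2+5358. Dividing through by 114 gives the monic gcd y**2+47.

y**2+47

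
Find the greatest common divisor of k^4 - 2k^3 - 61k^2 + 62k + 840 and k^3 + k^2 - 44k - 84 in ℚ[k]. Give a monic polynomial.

Euclidean algorithm in ℚ[k]:
  k^4 - 2k^3 - 61k^2 + 62k + 840 = (k - 3)(k^3 + k^2 - 44k - 84) + (-14k^2 + 14k + 588)
  k^3 + k^2 - 44k - 84 = (-(1/14)k - 1/7)(-14k^2 + 14k + 588) + (0)
Last nonzero remainder: -14k^2 + 14k + 588. Dividing through by -14 gives the monic gcd k^2 - k - 42.

k^2 - k - 42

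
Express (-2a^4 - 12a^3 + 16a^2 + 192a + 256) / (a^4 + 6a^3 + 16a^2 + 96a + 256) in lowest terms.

(-2a^2 + 4a + 16)/(a^2 - 2a + 16)

Repeated division with remainder:
  -2a^4 - 12a^3 + 16a^2 + 192a + 256 = (-2)(a^4 + 6a^3 + 16a^2 + 96a + 256) + (48a^2 + 384a + 768)
  a^4 + 6a^3 + 16a^2 + 96a + 256 = ((1/48)a^2 - (1/24)a + 1/3)(48a^2 + 384a + 768) + (0)
Last nonzero remainder: 48a^2 + 384a + 768. Dividing through by 48 gives the monic gcd a^2 + 8a + 16.
Cancel a^2 + 8a + 16 from numerator and denominator to get the reduced form.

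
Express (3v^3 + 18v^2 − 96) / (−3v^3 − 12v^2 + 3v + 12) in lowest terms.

(−v^2 − 2v + 8)/(v^2 − 1)

Apply the Euclidean algorithm:
  3v^3 + 18v^2 − 96 = (−1)(−3v^3 − 12v^2 + 3v + 12) + (6v^2 + 3v − 84)
  −3v^3 − 12v^2 + 3v + 12 = (−(1/2)v − 7/4)(6v^2 + 3v − 84) + (−(135/4)v − 135)
  6v^2 + 3v − 84 = (−(8/45)v + 28/45)(−(135/4)v − 135) + (0)
Last nonzero remainder: −(135/4)v − 135. Dividing through by −135/4 gives the monic gcd v + 4.
Cancel v + 4 from numerator and denominator to get the reduced form.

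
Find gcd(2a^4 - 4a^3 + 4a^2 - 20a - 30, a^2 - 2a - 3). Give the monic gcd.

a^2 - 2a - 3

Apply the Euclidean algorithm:
  2a^4 - 4a^3 + 4a^2 - 20a - 30 = (2a^2 + 10)(a^2 - 2a - 3) + (0)
The last nonzero remainder a^2 - 2a - 3 is already monic.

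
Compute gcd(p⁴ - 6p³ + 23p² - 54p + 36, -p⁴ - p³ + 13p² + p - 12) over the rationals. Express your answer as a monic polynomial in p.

Euclidean algorithm in ℚ[p]:
  p⁴ - 6p³ + 23p² - 54p + 36 = (-1)(-p⁴ - p³ + 13p² + p - 12) + (-7p³ + 36p² - 53p + 24)
  -p⁴ - p³ + 13p² + p - 12 = ((1/7)p + 43/49)(-7p³ + 36p² - 53p + 24) + (-(540/49)p² + (2160/49)p - 1620/49)
  -7p³ + 36p² - 53p + 24 = ((343/540)p - 98/135)(-(540/49)p² + (2160/49)p - 1620/49) + (0)
Last nonzero remainder: -(540/49)p² + (2160/49)p - 1620/49. Dividing through by -540/49 gives the monic gcd p² - 4p + 3.

p² - 4p + 3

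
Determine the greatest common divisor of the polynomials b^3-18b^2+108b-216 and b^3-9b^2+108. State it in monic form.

By polynomial division,
  b^3-18b^2+108b-216 = (b^3-9b^2+108) + (-9b^2+108b-324)
  b^3-9b^2+108 = (-(1/9)b-1/3)(-9b^2+108b-324) + (0)
Last nonzero remainder: -9b^2+108b-324. Dividing through by -9 gives the monic gcd b^2-12b+36.

b^2-12b+36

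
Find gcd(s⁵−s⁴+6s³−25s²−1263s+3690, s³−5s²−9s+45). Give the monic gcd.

By polynomial division,
  s⁵−s⁴+6s³−25s²−1263s+3690 = (s²+4s+35)(s³−5s²−9s+45) + (141s²−1128s+2115)
  s³−5s²−9s+45 = ((1/141)s+1/47)(141s²−1128s+2115) + (0)
Last nonzero remainder: 141s²−1128s+2115. Dividing through by 141 gives the monic gcd s²−8s+15.

s²−8s+15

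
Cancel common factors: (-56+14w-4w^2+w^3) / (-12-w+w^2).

(14+w^2)/(3+w)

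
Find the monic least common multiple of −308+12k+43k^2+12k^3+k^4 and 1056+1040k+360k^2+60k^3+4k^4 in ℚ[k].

Euclidean algorithm in ℚ[k]:
  k^4+12k^3+43k^2+12k−308 = (1/4)(4k^4+60k^3+360k^2+1040k+1056) + (−3k^3−47k^2−248k−572)
  4k^4+60k^3+360k^2+1040k+1056 = (−(4/3)k+8/9)(−3k^3−47k^2−248k−572) + ((640/9)k^2+(4480/9)k+14080/9)
  −3k^3−47k^2−248k−572 = (−(27/640)k−117/320)((640/9)k^2+(4480/9)k+14080/9) + (0)
Last nonzero remainder: (640/9)k^2+(4480/9)k+14080/9. Dividing through by 640/9 gives the monic gcd k^2+7k+22.
Then lcm(f, g) = f·g / gcd(f, g); expanding and making the result monic gives the answer.

−3696−2320k+304k^2+500k^3+151k^4+20k^5+k^6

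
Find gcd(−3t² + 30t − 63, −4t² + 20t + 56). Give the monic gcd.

Apply the Euclidean algorithm:
  −3t² + 30t − 63 = (3/4)(−4t² + 20t + 56) + (15t − 105)
  −4t² + 20t + 56 = (−(4/15)t − 8/15)(15t − 105) + (0)
Last nonzero remainder: 15t − 105. Dividing through by 15 gives the monic gcd t − 7.

t − 7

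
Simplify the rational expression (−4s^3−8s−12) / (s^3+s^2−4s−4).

(−4s^2+4s−12)/(s^2−4)

Repeated division with remainder:
  −4s^3−8s−12 = (−4)(s^3+s^2−4s−4) + (4s^2−24s−28)
  s^3+s^2−4s−4 = ((1/4)s+7/4)(4s^2−24s−28) + (45s+45)
  4s^2−24s−28 = ((4/45)s−28/45)(45s+45) + (0)
Last nonzero remainder: 45s+45. Dividing through by 45 gives the monic gcd s+1.
Cancel s+1 from numerator and denominator to get the reduced form.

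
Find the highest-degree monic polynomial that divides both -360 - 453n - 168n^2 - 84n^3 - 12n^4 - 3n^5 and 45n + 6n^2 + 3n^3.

15 + 2n + n^2

By polynomial division,
  -3n^5 - 12n^4 - 84n^3 - 168n^2 - 453n - 360 = (-n^2 - 2n - 9)(3n^3 + 6n^2 + 45n) + (-24n^2 - 48n - 360)
  3n^3 + 6n^2 + 45n = (-(1/8)n)(-24n^2 - 48n - 360) + (0)
Last nonzero remainder: -24n^2 - 48n - 360. Dividing through by -24 gives the monic gcd n^2 + 2n + 15.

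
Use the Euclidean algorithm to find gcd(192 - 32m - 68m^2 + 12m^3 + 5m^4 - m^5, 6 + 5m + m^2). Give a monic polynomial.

By polynomial division,
  -m^5 + 5m^4 + 12m^3 - 68m^2 - 32m + 192 = (-m^3 + 10m^2 - 32m + 32)(m^2 + 5m + 6) + (0)
The last nonzero remainder m^2 + 5m + 6 is already monic.

6 + 5m + m^2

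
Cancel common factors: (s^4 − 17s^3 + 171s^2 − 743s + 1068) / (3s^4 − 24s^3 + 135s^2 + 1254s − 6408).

(s − 3)/(3s + 18)

Apply the Euclidean algorithm:
  s^4 − 17s^3 + 171s^2 − 743s + 1068 = (1/3)(3s^4 − 24s^3 + 135s^2 + 1254s − 6408) + (−9s^3 + 126s^2 − 1161s + 3204)
  3s^4 − 24s^3 + 135s^2 + 1254s − 6408 = (−(1/3)s − 2)(−9s^3 + 126s^2 − 1161s + 3204) + (0)
Last nonzero remainder: −9s^3 + 126s^2 − 1161s + 3204. Dividing through by −9 gives the monic gcd s^3 − 14s^2 + 129s − 356.
Cancel s^3 − 14s^2 + 129s − 356 from numerator and denominator to get the reduced form.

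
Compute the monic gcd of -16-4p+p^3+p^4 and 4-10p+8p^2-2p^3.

-2+p

By polynomial division,
  p^4+p^3-4p-16 = (-(1/2)p-5/2)(-2p^3+8p^2-10p+4) + (15p^2-27p-6)
  -2p^3+8p^2-10p+4 = (-(2/15)p+22/75)(15p^2-27p-6) + (-(72/25)p+144/25)
  15p^2-27p-6 = (-(125/24)p-25/24)(-(72/25)p+144/25) + (0)
Last nonzero remainder: -(72/25)p+144/25. Dividing through by -72/25 gives the monic gcd p-2.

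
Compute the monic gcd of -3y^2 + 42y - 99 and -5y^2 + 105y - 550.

Euclidean algorithm in ℚ[y]:
  -3y^2 + 42y - 99 = (3/5)(-5y^2 + 105y - 550) + (-21y + 231)
  -5y^2 + 105y - 550 = ((5/21)y - 50/21)(-21y + 231) + (0)
Last nonzero remainder: -21y + 231. Dividing through by -21 gives the monic gcd y - 11.

y - 11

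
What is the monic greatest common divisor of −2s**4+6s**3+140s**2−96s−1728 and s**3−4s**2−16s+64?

s**2−16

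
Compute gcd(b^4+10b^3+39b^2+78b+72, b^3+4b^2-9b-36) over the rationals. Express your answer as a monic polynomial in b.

Repeated division with remainder:
  b^4+10b^3+39b^2+78b+72 = (b+6)(b^3+4b^2-9b-36) + (24b^2+168b+288)
  b^3+4b^2-9b-36 = ((1/24)b-1/8)(24b^2+168b+288) + (0)
Last nonzero remainder: 24b^2+168b+288. Dividing through by 24 gives the monic gcd b^2+7b+12.

b^2+7b+12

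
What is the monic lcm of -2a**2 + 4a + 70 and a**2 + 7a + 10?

Euclidean algorithm in ℚ[a]:
  -2a**2 + 4a + 70 = (-2)(a**2 + 7a + 10) + (18a + 90)
  a**2 + 7a + 10 = ((1/18)a + 1/9)(18a + 90) + (0)
Last nonzero remainder: 18a + 90. Dividing through by 18 gives the monic gcd a + 5.
Then lcm(f, g) = f·g / gcd(f, g); expanding and making the result monic gives the answer.

a**3 - 39a - 70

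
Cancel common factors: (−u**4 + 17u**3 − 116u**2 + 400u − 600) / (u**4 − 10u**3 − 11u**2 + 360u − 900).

(−u**2 + 6u − 20)/(u**2 + u − 30)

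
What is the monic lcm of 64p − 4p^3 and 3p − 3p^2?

16p − 16p^2 − p^3 + p^4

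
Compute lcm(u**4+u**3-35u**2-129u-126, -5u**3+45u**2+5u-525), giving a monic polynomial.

By polynomial division,
  u**4+u**3-35u**2-129u-126 = (-(1/5)u-2)(-5u**3+45u**2+5u-525) + (56u**2-224u-1176)
  -5u**3+45u**2+5u-525 = (-(5/56)u+25/56)(56u**2-224u-1176) + (0)
Last nonzero remainder: 56u**2-224u-1176. Dividing through by 56 gives the monic gcd u**2-4u-21.
Then lcm(f, g) = f·g / gcd(f, g); expanding and making the result monic gives the answer.

u**5-4u**4-40u**3+46u**2+519u+630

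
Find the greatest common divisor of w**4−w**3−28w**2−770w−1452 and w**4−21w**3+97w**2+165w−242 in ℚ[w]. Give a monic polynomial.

By polynomial division,
  w**4−w**3−28w**2−770w−1452 = (w**4−21w**3+97w**2+165w−242) + (20w**3−125w**2−935w−1210)
  w**4−21w**3+97w**2+165w−242 = ((1/20)w−59/80)(20w**3−125w**2−935w−1210) + ((825/16)w**2−(7425/16)w−9075/8)
  20w**3−125w**2−935w−1210 = ((64/165)w+16/15)((825/16)w**2−(7425/16)w−9075/8) + (0)
Last nonzero remainder: (825/16)w**2−(7425/16)w−9075/8. Dividing through by 825/16 gives the monic gcd w**2−9w−22.

w**2−9w−22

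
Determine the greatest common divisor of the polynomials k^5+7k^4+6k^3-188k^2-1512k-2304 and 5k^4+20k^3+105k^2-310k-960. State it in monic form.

k^3+7k^2+42k+64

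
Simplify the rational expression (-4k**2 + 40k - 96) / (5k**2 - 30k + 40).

By polynomial division,
  -4k**2 + 40k - 96 = (-4/5)(5k**2 - 30k + 40) + (16k - 64)
  5k**2 - 30k + 40 = ((5/16)k - 5/8)(16k - 64) + (0)
Last nonzero remainder: 16k - 64. Dividing through by 16 gives the monic gcd k - 4.
Cancel k - 4 from numerator and denominator to get the reduced form.

(-4k + 24)/(5k - 10)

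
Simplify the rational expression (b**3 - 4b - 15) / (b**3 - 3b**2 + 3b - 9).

(b**2 + 3b + 5)/(b**2 + 3)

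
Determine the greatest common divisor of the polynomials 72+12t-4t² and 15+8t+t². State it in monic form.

3+t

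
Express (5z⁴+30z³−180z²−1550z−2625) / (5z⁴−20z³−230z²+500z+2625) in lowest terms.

(z+5)/(z−5)

By polynomial division,
  5z⁴+30z³−180z²−1550z−2625 = (5z⁴−20z³−230z²+500z+2625) + (50z³+50z²−2050z−5250)
  5z⁴−20z³−230z²+500z+2625 = ((1/10)z−1/2)(50z³+50z²−2050z−5250) + (0)
Last nonzero remainder: 50z³+50z²−2050z−5250. Dividing through by 50 gives the monic gcd z³+z²−41z−105.
Cancel z³+z²−41z−105 from numerator and denominator to get the reduced form.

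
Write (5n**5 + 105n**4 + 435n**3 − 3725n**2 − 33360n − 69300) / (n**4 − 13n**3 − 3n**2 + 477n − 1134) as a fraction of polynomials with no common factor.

(5n**3 + 110n**2 + 755n + 1650)/(n**2 − 12n + 27)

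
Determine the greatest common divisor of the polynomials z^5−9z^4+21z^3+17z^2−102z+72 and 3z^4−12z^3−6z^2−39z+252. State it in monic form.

Apply the Euclidean algorithm:
  z^5−9z^4+21z^3+17z^2−102z+72 = ((1/3)z−5/3)(3z^4−12z^3−6z^2−39z+252) + (3z^3+20z^2−251z+492)
  3z^4−12z^3−6z^2−39z+252 = (z−32/3)(3z^3+20z^2−251z+492) + ((1375/3)z^2−(9625/3)z+5500)
  3z^3+20z^2−251z+492 = ((9/1375)z+123/1375)((1375/3)z^2−(9625/3)z+5500) + (0)
Last nonzero remainder: (1375/3)z^2−(9625/3)z+5500. Dividing through by 1375/3 gives the monic gcd z^2−7z+12.

z^2−7z+12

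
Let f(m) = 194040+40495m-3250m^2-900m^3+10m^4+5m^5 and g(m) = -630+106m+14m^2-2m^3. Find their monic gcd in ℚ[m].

-63-2m+m^2

Repeated division with remainder:
  5m^5+10m^4-900m^3-3250m^2+40495m+194040 = (-(5/2)m^2-(45/2)m+160)(-2m^3+14m^2+106m-630) + (-4680m^2+9360m+294840)
  -2m^3+14m^2+106m-630 = ((1/2340)m-1/468)(-4680m^2+9360m+294840) + (0)
Last nonzero remainder: -4680m^2+9360m+294840. Dividing through by -4680 gives the monic gcd m^2-2m-63.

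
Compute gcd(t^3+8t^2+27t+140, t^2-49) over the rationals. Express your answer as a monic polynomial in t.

Repeated division with remainder:
  t^3+8t^2+27t+140 = (t+8)(t^2-49) + (76t+532)
  t^2-49 = ((1/76)t-7/76)(76t+532) + (0)
Last nonzero remainder: 76t+532. Dividing through by 76 gives the monic gcd t+7.

t+7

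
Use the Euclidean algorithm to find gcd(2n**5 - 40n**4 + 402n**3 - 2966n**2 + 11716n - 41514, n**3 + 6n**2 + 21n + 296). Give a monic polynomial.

n**2 - 2n + 37

Repeated division with remainder:
  2n**5 - 40n**4 + 402n**3 - 2966n**2 + 11716n - 41514 = (2n**2 - 52n + 672)(n**3 + 6n**2 + 21n + 296) + (-6498n**2 + 12996n - 240426)
  n**3 + 6n**2 + 21n + 296 = (-(1/6498)n - 4/3249)(-6498n**2 + 12996n - 240426) + (0)
Last nonzero remainder: -6498n**2 + 12996n - 240426. Dividing through by -6498 gives the monic gcd n**2 - 2n + 37.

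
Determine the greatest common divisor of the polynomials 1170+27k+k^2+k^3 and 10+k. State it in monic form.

Euclidean algorithm in ℚ[k]:
  k^3+k^2+27k+1170 = (k^2-9k+117)(k+10) + (0)
The last nonzero remainder k+10 is already monic.

10+k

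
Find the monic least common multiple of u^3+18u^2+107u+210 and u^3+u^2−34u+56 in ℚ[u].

Apply the Euclidean algorithm:
  u^3+18u^2+107u+210 = (u^3+u^2−34u+56) + (17u^2+141u+154)
  u^3+u^2−34u+56 = ((1/17)u−124/289)(17u^2+141u+154) + ((5040/289)u+35280/289)
  17u^2+141u+154 = ((4913/5040)u+3179/2520)((5040/289)u+35280/289) + (0)
Last nonzero remainder: (5040/289)u+35280/289. Dividing through by 5040/289 gives the monic gcd u+7.
Then lcm(f, g) = f·g / gcd(f, g); expanding and making the result monic gives the answer.

u^5+12u^4+7u^3−288u^2−404u+1680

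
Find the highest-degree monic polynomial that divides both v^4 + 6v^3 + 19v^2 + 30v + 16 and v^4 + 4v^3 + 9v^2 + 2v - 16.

v^3 + 5v^2 + 14v + 16

Repeated division with remainder:
  v^4 + 6v^3 + 19v^2 + 30v + 16 = (v^4 + 4v^3 + 9v^2 + 2v - 16) + (2v^3 + 10v^2 + 28v + 32)
  v^4 + 4v^3 + 9v^2 + 2v - 16 = ((1/2)v - 1/2)(2v^3 + 10v^2 + 28v + 32) + (0)
Last nonzero remainder: 2v^3 + 10v^2 + 28v + 32. Dividing through by 2 gives the monic gcd v^3 + 5v^2 + 14v + 16.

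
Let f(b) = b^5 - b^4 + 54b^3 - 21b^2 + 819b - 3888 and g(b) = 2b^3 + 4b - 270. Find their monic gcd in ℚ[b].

By polynomial division,
  b^5 - b^4 + 54b^3 - 21b^2 + 819b - 3888 = ((1/2)b^2 - (1/2)b + 26)(2b^3 + 4b - 270) + (116b^2 + 580b + 3132)
  2b^3 + 4b - 270 = ((1/58)b - 5/58)(116b^2 + 580b + 3132) + (0)
Last nonzero remainder: 116b^2 + 580b + 3132. Dividing through by 116 gives the monic gcd b^2 + 5b + 27.

b^2 + 5b + 27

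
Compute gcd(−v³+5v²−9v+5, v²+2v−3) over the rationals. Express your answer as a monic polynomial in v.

v−1

By polynomial division,
  −v³+5v²−9v+5 = (−v+7)(v²+2v−3) + (−26v+26)
  v²+2v−3 = (−(1/26)v−3/26)(−26v+26) + (0)
Last nonzero remainder: −26v+26. Dividing through by −26 gives the monic gcd v−1.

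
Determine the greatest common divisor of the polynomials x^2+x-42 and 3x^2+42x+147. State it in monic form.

By polynomial division,
  x^2+x-42 = (1/3)(3x^2+42x+147) + (-13x-91)
  3x^2+42x+147 = (-(3/13)x-21/13)(-13x-91) + (0)
Last nonzero remainder: -13x-91. Dividing through by -13 gives the monic gcd x+7.

x+7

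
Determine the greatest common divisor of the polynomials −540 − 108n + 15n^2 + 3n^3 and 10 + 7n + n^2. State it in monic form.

Euclidean algorithm in ℚ[n]:
  3n^3 + 15n^2 − 108n − 540 = (3n − 6)(n^2 + 7n + 10) + (−96n − 480)
  n^2 + 7n + 10 = (−(1/96)n − 1/48)(−96n − 480) + (0)
Last nonzero remainder: −96n − 480. Dividing through by −96 gives the monic gcd n + 5.

5 + n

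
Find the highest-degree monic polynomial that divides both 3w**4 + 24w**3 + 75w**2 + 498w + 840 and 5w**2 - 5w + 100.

w**2 - w + 20

Apply the Euclidean algorithm:
  3w**4 + 24w**3 + 75w**2 + 498w + 840 = ((3/5)w**2 + (27/5)w + 42/5)(5w**2 - 5w + 100) + (0)
Last nonzero remainder: 5w**2 - 5w + 100. Dividing through by 5 gives the monic gcd w**2 - w + 20.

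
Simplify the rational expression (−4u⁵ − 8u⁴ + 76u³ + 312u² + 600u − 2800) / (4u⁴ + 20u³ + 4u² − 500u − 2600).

(−u³ − 2u² − 6u + 28)/(u² + 5u + 26)

Repeated division with remainder:
  −4u⁵ − 8u⁴ + 76u³ + 312u² + 600u − 2800 = (−u + 3)(4u⁴ + 20u³ + 4u² − 500u − 2600) + (20u³ − 200u² − 500u + 5000)
  4u⁴ + 20u³ + 4u² − 500u − 2600 = ((1/5)u + 3)(20u³ − 200u² − 500u + 5000) + (704u² − 17600)
  20u³ − 200u² − 500u + 5000 = ((5/176)u − 25/88)(704u² − 17600) + (0)
Last nonzero remainder: 704u² − 17600. Dividing through by 704 gives the monic gcd u² − 25.
Cancel u² − 25 from numerator and denominator to get the reduced form.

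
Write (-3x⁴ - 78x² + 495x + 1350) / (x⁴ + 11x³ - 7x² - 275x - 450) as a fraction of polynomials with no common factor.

(-3x² - 9x - 135)/(x² + 14x + 45)

Euclidean algorithm in ℚ[x]:
  -3x⁴ - 78x² + 495x + 1350 = (-3)(x⁴ + 11x³ - 7x² - 275x - 450) + (33x³ - 99x² - 330x)
  x⁴ + 11x³ - 7x² - 275x - 450 = ((1/33)x + 14/33)(33x³ - 99x² - 330x) + (45x² - 135x - 450)
  33x³ - 99x² - 330x = ((11/15)x)(45x² - 135x - 450) + (0)
Last nonzero remainder: 45x² - 135x - 450. Dividing through by 45 gives the monic gcd x² - 3x - 10.
Cancel x² - 3x - 10 from numerator and denominator to get the reduced form.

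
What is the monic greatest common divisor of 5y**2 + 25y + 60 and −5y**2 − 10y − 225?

Repeated division with remainder:
  5y**2 + 25y + 60 = (−1)(−5y**2 − 10y − 225) + (15y − 165)
  −5y**2 − 10y − 225 = (−(1/3)y − 13/3)(15y − 165) + (−940)
  15y − 165 = (−(3/188)y + 33/188)(−940) + (0)
The last nonzero remainder is the constant −940, so the polynomials are coprime and gcd = 1.

1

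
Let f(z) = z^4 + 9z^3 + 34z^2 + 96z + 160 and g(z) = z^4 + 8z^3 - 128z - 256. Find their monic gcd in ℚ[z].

Repeated division with remainder:
  z^4 + 9z^3 + 34z^2 + 96z + 160 = (z^4 + 8z^3 - 128z - 256) + (z^3 + 34z^2 + 224z + 416)
  z^4 + 8z^3 - 128z - 256 = (z - 26)(z^3 + 34z^2 + 224z + 416) + (660z^2 + 5280z + 10560)
  z^3 + 34z^2 + 224z + 416 = ((1/660)z + 13/330)(660z^2 + 5280z + 10560) + (0)
Last nonzero remainder: 660z^2 + 5280z + 10560. Dividing through by 660 gives the monic gcd z^2 + 8z + 16.

z^2 + 8z + 16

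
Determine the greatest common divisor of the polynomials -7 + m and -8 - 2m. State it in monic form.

By polynomial division,
  m - 7 = (-1/2)(-2m - 8) + (-11)
  -2m - 8 = ((2/11)m + 8/11)(-11) + (0)
The last nonzero remainder is the constant -11, so the polynomials are coprime and gcd = 1.

1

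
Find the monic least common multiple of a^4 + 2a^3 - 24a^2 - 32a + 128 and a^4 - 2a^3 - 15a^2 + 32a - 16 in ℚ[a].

a^6 - 27a^4 + 18a^3 + 168a^2 - 288a + 128

Apply the Euclidean algorithm:
  a^4 + 2a^3 - 24a^2 - 32a + 128 = (a^4 - 2a^3 - 15a^2 + 32a - 16) + (4a^3 - 9a^2 - 64a + 144)
  a^4 - 2a^3 - 15a^2 + 32a - 16 = ((1/4)a + 1/16)(4a^3 - 9a^2 - 64a + 144) + ((25/16)a^2 - 25)
  4a^3 - 9a^2 - 64a + 144 = ((64/25)a - 144/25)((25/16)a^2 - 25) + (0)
Last nonzero remainder: (25/16)a^2 - 25. Dividing through by 25/16 gives the monic gcd a^2 - 16.
Then lcm(f, g) = f·g / gcd(f, g); expanding and making the result monic gives the answer.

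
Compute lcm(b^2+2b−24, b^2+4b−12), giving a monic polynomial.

b^3−28b+48

Apply the Euclidean algorithm:
  b^2+2b−24 = (b^2+4b−12) + (−2b−12)
  b^2+4b−12 = (−(1/2)b+1)(−2b−12) + (0)
Last nonzero remainder: −2b−12. Dividing through by −2 gives the monic gcd b+6.
Then lcm(f, g) = f·g / gcd(f, g); expanding and making the result monic gives the answer.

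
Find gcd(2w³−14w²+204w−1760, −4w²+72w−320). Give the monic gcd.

w−8

Euclidean algorithm in ℚ[w]:
  2w³−14w²+204w−1760 = (−(1/2)w−11/2)(−4w²+72w−320) + (440w−3520)
  −4w²+72w−320 = (−(1/110)w+1/11)(440w−3520) + (0)
Last nonzero remainder: 440w−3520. Dividing through by 440 gives the monic gcd w−8.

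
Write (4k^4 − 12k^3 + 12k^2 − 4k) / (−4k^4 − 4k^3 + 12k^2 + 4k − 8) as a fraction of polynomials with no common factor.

(−k^2 + k)/(k^2 + 3k + 2)

Repeated division with remainder:
  4k^4 − 12k^3 + 12k^2 − 4k = (−1)(−4k^4 − 4k^3 + 12k^2 + 4k − 8) + (−16k^3 + 24k^2 − 8)
  −4k^4 − 4k^3 + 12k^2 + 4k − 8 = ((1/4)k + 5/8)(−16k^3 + 24k^2 − 8) + (−3k^2 + 6k − 3)
  −16k^3 + 24k^2 − 8 = ((16/3)k + 8/3)(−3k^2 + 6k − 3) + (0)
Last nonzero remainder: −3k^2 + 6k − 3. Dividing through by −3 gives the monic gcd k^2 − 2k + 1.
Cancel k^2 − 2k + 1 from numerator and denominator to get the reduced form.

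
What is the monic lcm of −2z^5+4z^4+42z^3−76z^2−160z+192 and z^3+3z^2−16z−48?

z^6+z^5−27z^4−25z^3+194z^2+144z−288

Repeated division with remainder:
  −2z^5+4z^4+42z^3−76z^2−160z+192 = (−2z^2+10z−20)(z^3+3z^2−16z−48) + (48z^2−768)
  z^3+3z^2−16z−48 = ((1/48)z+1/16)(48z^2−768) + (0)
Last nonzero remainder: 48z^2−768. Dividing through by 48 gives the monic gcd z^2−16.
Then lcm(f, g) = f·g / gcd(f, g); expanding and making the result monic gives the answer.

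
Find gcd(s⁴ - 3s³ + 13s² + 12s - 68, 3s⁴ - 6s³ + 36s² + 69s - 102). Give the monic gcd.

s³ - s² + 11s + 34

Repeated division with remainder:
  s⁴ - 3s³ + 13s² + 12s - 68 = (1/3)(3s⁴ - 6s³ + 36s² + 69s - 102) + (-s³ + s² - 11s - 34)
  3s⁴ - 6s³ + 36s² + 69s - 102 = (-3s + 3)(-s³ + s² - 11s - 34) + (0)
Last nonzero remainder: -s³ + s² - 11s - 34. Dividing through by -1 gives the monic gcd s³ - s² + 11s + 34.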